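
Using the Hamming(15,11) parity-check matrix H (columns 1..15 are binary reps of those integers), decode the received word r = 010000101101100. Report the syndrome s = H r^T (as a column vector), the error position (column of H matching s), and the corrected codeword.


s = (0, 1, 1, 1)^T, error position = 7, corrected codeword c = 010000001101100

Compute s = H r^T mod 2 one row at a time:
  s_1 = 0 + 1 + 1 + 0 + 1 + 1 + 0 + 0 = 4 ≡ 0 (mod 2).
  s_2 = 0 + 0 + 0 + 1 + 1 + 1 + 0 + 0 = 3 ≡ 1 (mod 2).
  s_3 = 1 + 0 + 0 + 1 + 1 + 0 + 0 + 0 = 3 ≡ 1 (mod 2).
  s_4 = 0 + 0 + 0 + 1 + 1 + 0 + 1 + 0 = 3 ≡ 1 (mod 2).
s = (0, 1, 1, 1)^T — this equals column 7 of H (binary 0111), so error is at position 7.
Correct: flip bit 7 of r = 010000101101100 to get c = 010000001101100.


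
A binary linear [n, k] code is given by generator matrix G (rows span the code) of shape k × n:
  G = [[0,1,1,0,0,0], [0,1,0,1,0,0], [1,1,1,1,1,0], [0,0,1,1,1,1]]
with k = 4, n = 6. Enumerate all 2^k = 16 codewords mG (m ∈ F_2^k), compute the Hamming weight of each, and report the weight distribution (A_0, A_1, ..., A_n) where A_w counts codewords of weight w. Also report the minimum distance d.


Weight distribution: A_0 = 1, A_2 = 4, A_3 = 6, A_4 = 3, A_5 = 2. Minimum distance d = 2.

Enumerate all 2^4 = 16 messages m ∈ F_2^4.
For each, compute codeword c = mG in F_2^6, then tally its weight.
  m = 0000 → c = 000000, weight = 0.
  m = 1000 → c = 011000, weight = 2.
  m = 0100 → c = 010100, weight = 2.
  m = 1100 → c = 001100, weight = 2.
  m = 0010 → c = 111110, weight = 5.
  m = 1010 → c = 100110, weight = 3.
  m = 0110 → c = 101010, weight = 3.
  m = 1110 → c = 110010, weight = 3.
  m = 0001 → c = 001111, weight = 4.
  m = 1001 → c = 010111, weight = 4.
  m = 0101 → c = 011011, weight = 4.
  m = 1101 → c = 000011, weight = 2.
  m = 0011 → c = 110001, weight = 3.
  m = 1011 → c = 101001, weight = 3.
  m = 0111 → c = 100101, weight = 3.
  m = 1111 → c = 111101, weight = 5.
Tally weights:
  weight 0: 1 codewords.
  weight 2: 4 codewords.
  weight 3: 6 codewords.
  weight 4: 3 codewords.
  weight 5: 2 codewords.
Minimum distance d = smallest w > 0 with A_w > 0 = 2.
Sanity: Σ A_w = 16 = 2^4 = 16 ✓.


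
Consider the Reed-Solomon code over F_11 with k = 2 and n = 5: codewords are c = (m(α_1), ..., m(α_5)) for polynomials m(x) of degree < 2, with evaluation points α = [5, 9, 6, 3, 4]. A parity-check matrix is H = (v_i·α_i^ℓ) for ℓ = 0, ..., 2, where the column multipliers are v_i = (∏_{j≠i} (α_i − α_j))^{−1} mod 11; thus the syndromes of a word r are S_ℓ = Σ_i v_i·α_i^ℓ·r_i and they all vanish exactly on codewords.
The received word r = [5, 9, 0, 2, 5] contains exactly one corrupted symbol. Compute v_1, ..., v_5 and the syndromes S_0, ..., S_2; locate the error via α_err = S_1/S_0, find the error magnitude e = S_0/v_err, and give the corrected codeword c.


S = (1, 5, 3), error at position 1, error magnitude e = 8, c = [8, 9, 0, 2, 5].

Step 1: column multipliers v_i = (∏_{j≠i}(α_i − α_j))^{−1} mod 11.
  i = 1 (α = 5): (5−9)(5−6)(5−3)(5−4) = (−4)·(−1)·2·1 = 8 ≡ 8, so v_1 = 8^{−1} = 7 (mod 11).
  i = 2 (α = 9): (9−5)(9−6)(9−3)(9−4) = 4·3·6·5 = 360 ≡ 8, so v_2 = 8^{−1} = 7 (mod 11).
  i = 3 (α = 6): (6−5)(6−9)(6−3)(6−4) = 1·(−3)·3·2 = −18 ≡ 4, so v_3 = 4^{−1} = 3 (mod 11).
  i = 4 (α = 3): (3−5)(3−9)(3−6)(3−4) = (−2)·(−6)·(−3)·(−1) = 36 ≡ 3, so v_4 = 3^{−1} = 4 (mod 11).
  i = 5 (α = 4): (4−5)(4−9)(4−6)(4−3) = (−1)·(−5)·(−2)·1 = −10 ≡ 1, so v_5 = 1^{−1} = 1 (mod 11).
  v = [7, 7, 3, 4, 1].
Step 2: syndromes of r = [5, 9, 0, 2, 5] (all sums mod 11).
  S_0 = Σ v_i r_i = 7·5 + 7·9 + 3·0 + 4·2 + 1·5 = 111 ≡ 1.
  S_1 = Σ v_i α_i r_i = 7·5·5 + 7·9·9 + 3·6·0 + 4·3·2 + 1·4·5 = 786 ≡ 5.
  α_i^2 mod 11 = [3, 4, 3, 9, 5].
  S_2 = Σ v_i α_i^2 r_i = 7·3·5 + 7·4·9 + 3·3·0 + 4·9·2 + 1·5·5 = 454 ≡ 3.
  S = (1, 5, 3) ≠ 0, so r is not a codeword (an error is present).
Step 3: locate the error. For a single error e at position i, S_ℓ = v_i·e·α_i^ℓ, so α_err = S_1/S_0.
  S_0^{−1} = 1^{−1} = 1 (mod 11), so α_err = 5·1 = 5 ≡ 5 = α_1. Error position i = 1.
  Consistency check: S_2/S_1 = 3·9 = 27 ≡ 5 = α_err ✓ (single-error assumption holds).
Step 4: error magnitude e = S_0/v_1 = S_0·∏_{j≠1}(α_1 − α_j) = 1·8 = 8 ≡ 8 (mod 11).
Step 5: correct position 1: c_1 = r_1 − e = 5 − 8 ≡ 8 (mod 11). Hence c = [8, 9, 0, 2, 5].
  Check: interpolating c through the α_i gives m(x) = 4 + 3·x (degree < 2) with m(α_i) = c_i for every i, so c is indeed a codeword.


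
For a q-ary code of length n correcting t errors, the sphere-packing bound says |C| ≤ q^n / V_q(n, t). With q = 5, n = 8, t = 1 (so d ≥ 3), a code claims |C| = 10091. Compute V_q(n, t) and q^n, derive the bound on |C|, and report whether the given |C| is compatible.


V_q(n, t) = 33, q^n = 390625, Hamming bound = 11837, |C| = 10091 ≤ bound (satisfied).

Step 1: Compute V_q(n, t) = Σ_{j=0}^1 C(n, j) (q−1)^j.
  j = 0: C(8,0)·(4)^0 = 1·1 = 1.
  j = 1: C(8,1)·(4)^1 = 8·4 = 32.
  V_q(n, t) = 1 + 32 = 33.
Step 2: q^n = 5^8 = 390625.
Step 3: Hamming bound ⌊q^n / V_q(n,t)⌋ = ⌊390625/33⌋ = 11837.
Step 4: Compare |C| = 10091 to 11837: satisfied.
The claimed |C| lies below the Hamming bound.


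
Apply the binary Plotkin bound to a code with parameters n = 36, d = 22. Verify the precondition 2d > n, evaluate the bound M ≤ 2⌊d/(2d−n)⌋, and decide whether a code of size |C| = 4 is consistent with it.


Plotkin bound M ≤ 4; given |C| = 4 ≤ bound (satisfied).

Check applicability: 2d = 44, n = 36.
2d − n = 8 > 0, so Plotkin applies.
Compute d/(2d−n) = 22/8 ≈ 2.7500.
⌊d/(2d−n)⌋ = 2.
Plotkin bound: M ≤ 2·2 = 4.
Given |C| = 4, check: satisfied.
This |C| is at the Plotkin bound.


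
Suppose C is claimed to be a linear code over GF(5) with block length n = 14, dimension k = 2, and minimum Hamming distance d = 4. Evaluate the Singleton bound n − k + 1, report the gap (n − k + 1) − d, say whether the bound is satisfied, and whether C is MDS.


Singleton RHS = n − k + 1 = 13, slack = 9, bound satisfied, not MDS.

Singleton bound: d ≤ n − k + 1.
Here n = 14, k = 2, so n − k + 1 = 13.
Given d = 4, check d ≤ 13: YES.
Slack = (n − k + 1) − d = 9.
The code is NOT MDS (slack = 9 > 0).
Description: the claimed parameters are [14, 2, 4]_5; such a code would be non-MDS.


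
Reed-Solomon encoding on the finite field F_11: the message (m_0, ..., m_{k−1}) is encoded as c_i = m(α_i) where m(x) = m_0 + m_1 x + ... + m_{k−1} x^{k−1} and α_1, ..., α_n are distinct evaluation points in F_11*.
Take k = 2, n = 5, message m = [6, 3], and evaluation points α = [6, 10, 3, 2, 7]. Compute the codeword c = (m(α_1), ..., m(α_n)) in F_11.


c = [2, 3, 4, 1, 5]

Message polynomial: m(x) = 6 + 3·x (mod 11).
For each evaluation point α_i, compute m(α_i) mod 11:
  α_1 = 6: Horner steps 3 → 2, so m(6) = 2.
  α_2 = 10: Horner steps 3 → 3, so m(10) = 3.
  α_3 = 3: Horner steps 3 → 4, so m(3) = 4.
  α_4 = 2: Horner steps 3 → 1, so m(2) = 1.
  α_5 = 7: Horner steps 3 → 5, so m(7) = 5.
Codeword c = [2, 3, 4, 1, 5] ∈ F_11^5.


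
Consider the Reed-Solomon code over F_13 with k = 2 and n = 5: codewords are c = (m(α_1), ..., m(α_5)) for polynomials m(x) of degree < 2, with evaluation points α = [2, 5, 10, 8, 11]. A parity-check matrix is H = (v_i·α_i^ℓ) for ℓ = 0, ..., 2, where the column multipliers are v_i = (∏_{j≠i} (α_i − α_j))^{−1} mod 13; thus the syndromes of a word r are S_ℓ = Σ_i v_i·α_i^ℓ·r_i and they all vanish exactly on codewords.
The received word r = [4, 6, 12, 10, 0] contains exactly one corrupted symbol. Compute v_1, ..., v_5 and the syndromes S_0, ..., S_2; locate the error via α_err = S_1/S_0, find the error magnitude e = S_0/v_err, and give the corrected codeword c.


S = (4, 7, 9), error at position 2, error magnitude e = 12, c = [4, 7, 12, 10, 0].

Step 1: column multipliers v_i = (∏_{j≠i}(α_i − α_j))^{−1} mod 13.
  i = 1 (α = 2): (2−5)(2−10)(2−8)(2−11) = (−3)·(−8)·(−6)·(−9) = 1296 ≡ 9, so v_1 = 9^{−1} = 3 (mod 13).
  i = 2 (α = 5): (5−2)(5−10)(5−8)(5−11) = 3·(−5)·(−3)·(−6) = −270 ≡ 3, so v_2 = 3^{−1} = 9 (mod 13).
  i = 3 (α = 10): (10−2)(10−5)(10−8)(10−11) = 8·5·2·(−1) = −80 ≡ 11, so v_3 = 11^{−1} = 6 (mod 13).
  i = 4 (α = 8): (8−2)(8−5)(8−10)(8−11) = 6·3·(−2)·(−3) = 108 ≡ 4, so v_4 = 4^{−1} = 10 (mod 13).
  i = 5 (α = 11): (11−2)(11−5)(11−10)(11−8) = 9·6·1·3 = 162 ≡ 6, so v_5 = 6^{−1} = 11 (mod 13).
  v = [3, 9, 6, 10, 11].
Step 2: syndromes of r = [4, 6, 12, 10, 0] (all sums mod 13).
  S_0 = Σ v_i r_i = 3·4 + 9·6 + 6·12 + 10·10 + 11·0 = 238 ≡ 4.
  S_1 = Σ v_i α_i r_i = 3·2·4 + 9·5·6 + 6·10·12 + 10·8·10 + 11·11·0 = 1814 ≡ 7.
  α_i^2 mod 13 = [4, 12, 9, 12, 4].
  S_2 = Σ v_i α_i^2 r_i = 3·4·4 + 9·12·6 + 6·9·12 + 10·12·10 + 11·4·0 = 2544 ≡ 9.
  S = (4, 7, 9) ≠ 0, so r is not a codeword (an error is present).
Step 3: locate the error. For a single error e at position i, S_ℓ = v_i·e·α_i^ℓ, so α_err = S_1/S_0.
  S_0^{−1} = 4^{−1} = 10 (mod 13), so α_err = 7·10 = 70 ≡ 5 = α_2. Error position i = 2.
  Consistency check: S_2/S_1 = 9·2 = 18 ≡ 5 = α_err ✓ (single-error assumption holds).
Step 4: error magnitude e = S_0/v_2 = S_0·∏_{j≠2}(α_2 − α_j) = 4·3 = 12 ≡ 12 (mod 13).
Step 5: correct position 2: c_2 = r_2 − e = 6 − 12 ≡ 7 (mod 13). Hence c = [4, 7, 12, 10, 0].
  Check: interpolating c through the α_i gives m(x) = 2 + 1·x (degree < 2) with m(α_i) = c_i for every i, so c is indeed a codeword.


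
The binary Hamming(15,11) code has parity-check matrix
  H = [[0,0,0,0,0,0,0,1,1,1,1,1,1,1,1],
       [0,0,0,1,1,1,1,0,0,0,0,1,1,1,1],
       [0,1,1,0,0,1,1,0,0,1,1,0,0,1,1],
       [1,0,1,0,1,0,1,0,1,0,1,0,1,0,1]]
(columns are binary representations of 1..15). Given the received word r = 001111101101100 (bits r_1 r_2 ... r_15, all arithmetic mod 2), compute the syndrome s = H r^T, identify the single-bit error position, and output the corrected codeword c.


s = (0, 0, 0, 1)^T, error position = 1, corrected codeword c = 101111101101100

Compute s = H r^T mod 2 one row at a time:
  s_1 = 0 + 1 + 1 + 0 + 1 + 1 + 0 + 0 = 4 ≡ 0 (mod 2).
  s_2 = 1 + 1 + 1 + 1 + 1 + 1 + 0 + 0 = 6 ≡ 0 (mod 2).
  s_3 = 0 + 1 + 1 + 1 + 1 + 0 + 0 + 0 = 4 ≡ 0 (mod 2).
  s_4 = 0 + 1 + 1 + 1 + 1 + 0 + 1 + 0 = 5 ≡ 1 (mod 2).
s = (0, 0, 0, 1)^T — this equals column 1 of H (binary 0001), so error is at position 1.
Correct: flip bit 1 of r = 001111101101100 to get c = 101111101101100.


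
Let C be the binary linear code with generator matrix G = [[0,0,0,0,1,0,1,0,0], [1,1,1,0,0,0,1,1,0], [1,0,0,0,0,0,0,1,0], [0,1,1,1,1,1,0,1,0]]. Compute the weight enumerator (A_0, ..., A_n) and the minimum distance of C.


Weight distribution: A_0 = 1, A_2 = 2, A_3 = 4, A_4 = 1, A_5 = 4, A_6 = 4. Minimum distance d = 2.

Enumerate all 2^4 = 16 messages m ∈ F_2^4.
For each, compute codeword c = mG in F_2^9, then tally its weight.
  m = 0000 → c = 000000000, weight = 0.
  m = 1000 → c = 000010100, weight = 2.
  m = 0100 → c = 111000110, weight = 5.
  m = 1100 → c = 111010010, weight = 5.
  m = 0010 → c = 100000010, weight = 2.
  m = 1010 → c = 100010110, weight = 4.
  m = 0110 → c = 011000100, weight = 3.
  m = 1110 → c = 011010000, weight = 3.
  m = 0001 → c = 011111010, weight = 6.
  m = 1001 → c = 011101110, weight = 6.
  m = 0101 → c = 100111100, weight = 5.
  m = 1101 → c = 100101000, weight = 3.
  m = 0011 → c = 111111000, weight = 6.
  m = 1011 → c = 111101100, weight = 6.
  m = 0111 → c = 000111110, weight = 5.
  m = 1111 → c = 000101010, weight = 3.
Tally weights:
  weight 0: 1 codewords.
  weight 2: 2 codewords.
  weight 3: 4 codewords.
  weight 4: 1 codewords.
  weight 5: 4 codewords.
  weight 6: 4 codewords.
Minimum distance d = smallest w > 0 with A_w > 0 = 2.
Sanity: Σ A_w = 16 = 2^4 = 16 ✓.


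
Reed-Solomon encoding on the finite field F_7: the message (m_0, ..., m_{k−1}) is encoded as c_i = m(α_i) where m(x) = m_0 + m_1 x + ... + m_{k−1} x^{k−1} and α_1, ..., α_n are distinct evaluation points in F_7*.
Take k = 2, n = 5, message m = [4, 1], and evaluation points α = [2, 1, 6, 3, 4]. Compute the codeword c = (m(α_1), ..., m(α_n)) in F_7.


c = [6, 5, 3, 0, 1]

Message polynomial: m(x) = 4 + 1·x (mod 7).
For each evaluation point α_i, compute m(α_i) mod 7:
  α_1 = 2: Horner steps 1 → 6, so m(2) = 6.
  α_2 = 1: Horner steps 1 → 5, so m(1) = 5.
  α_3 = 6: Horner steps 1 → 3, so m(6) = 3.
  α_4 = 3: Horner steps 1 → 0, so m(3) = 0.
  α_5 = 4: Horner steps 1 → 1, so m(4) = 1.
Codeword c = [6, 5, 3, 0, 1] ∈ F_7^5.


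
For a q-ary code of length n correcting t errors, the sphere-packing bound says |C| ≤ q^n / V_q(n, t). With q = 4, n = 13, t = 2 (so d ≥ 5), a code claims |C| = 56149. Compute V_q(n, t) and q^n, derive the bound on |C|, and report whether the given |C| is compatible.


V_q(n, t) = 742, q^n = 67108864, Hamming bound = 90443, |C| = 56149 ≤ bound (satisfied).

Step 1: Compute V_q(n, t) = Σ_{j=0}^2 C(n, j) (q−1)^j.
  j = 0: C(13,0)·(3)^0 = 1·1 = 1.
  j = 1: C(13,1)·(3)^1 = 13·3 = 39.
  j = 2: C(13,2)·(3)^2 = 78·9 = 702.
  V_q(n, t) = 1 + 39 + 702 = 742.
Step 2: q^n = 4^13 = 67108864.
Step 3: Hamming bound ⌊q^n / V_q(n,t)⌋ = ⌊67108864/742⌋ = 90443.
Step 4: Compare |C| = 56149 to 90443: satisfied.
The claimed |C| lies below the Hamming bound.


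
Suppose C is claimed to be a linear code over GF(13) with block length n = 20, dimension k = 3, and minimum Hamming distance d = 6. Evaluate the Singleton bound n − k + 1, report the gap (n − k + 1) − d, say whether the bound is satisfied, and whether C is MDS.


Singleton RHS = n − k + 1 = 18, slack = 12, bound satisfied, not MDS.

Singleton bound: d ≤ n − k + 1.
Here n = 20, k = 3, so n − k + 1 = 18.
Given d = 6, check d ≤ 18: YES.
Slack = (n − k + 1) − d = 12.
The code is NOT MDS (slack = 12 > 0).
Description: the claimed parameters are [20, 3, 6]_13; such a code would be non-MDS.


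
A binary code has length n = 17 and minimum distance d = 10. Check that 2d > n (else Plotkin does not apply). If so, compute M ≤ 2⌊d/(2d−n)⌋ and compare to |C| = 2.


Plotkin bound M ≤ 6; given |C| = 2 ≤ bound (satisfied).

Check applicability: 2d = 20, n = 17.
2d − n = 3 > 0, so Plotkin applies.
Compute d/(2d−n) = 10/3 ≈ 3.3333.
⌊d/(2d−n)⌋ = 3.
Plotkin bound: M ≤ 2·3 = 6.
Given |C| = 2, check: satisfied.
This |C| is below the Plotkin bound.


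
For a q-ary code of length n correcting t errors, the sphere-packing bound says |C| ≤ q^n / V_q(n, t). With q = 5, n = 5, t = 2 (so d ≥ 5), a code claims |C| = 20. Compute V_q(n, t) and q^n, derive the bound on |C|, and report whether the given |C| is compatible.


V_q(n, t) = 181, q^n = 3125, Hamming bound = 17, |C| = 20 > bound (violated).

Step 1: Compute V_q(n, t) = Σ_{j=0}^2 C(n, j) (q−1)^j.
  j = 0: C(5,0)·(4)^0 = 1·1 = 1.
  j = 1: C(5,1)·(4)^1 = 5·4 = 20.
  j = 2: C(5,2)·(4)^2 = 10·16 = 160.
  V_q(n, t) = 1 + 20 + 160 = 181.
Step 2: q^n = 5^5 = 3125.
Step 3: Hamming bound ⌊q^n / V_q(n,t)⌋ = ⌊3125/181⌋ = 17.
Step 4: Compare |C| = 20 to 17: violated.
The claimed |C| lies above the Hamming bound, so no 5-ary code of length 5 with d ≥ 5 can have 20 codewords.


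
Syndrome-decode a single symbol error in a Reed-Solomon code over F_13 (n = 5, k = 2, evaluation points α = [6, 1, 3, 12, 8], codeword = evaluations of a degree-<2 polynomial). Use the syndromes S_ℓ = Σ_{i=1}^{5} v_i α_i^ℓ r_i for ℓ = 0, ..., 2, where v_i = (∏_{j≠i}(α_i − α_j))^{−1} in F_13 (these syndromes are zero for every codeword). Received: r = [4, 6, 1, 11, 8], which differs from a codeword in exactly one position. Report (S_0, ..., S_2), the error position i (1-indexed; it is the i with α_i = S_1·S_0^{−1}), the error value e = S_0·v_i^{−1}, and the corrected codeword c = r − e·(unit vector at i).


S = (11, 1, 6), error at position 1, error magnitude e = 4, c = [0, 6, 1, 11, 8].

Step 1: column multipliers v_i = (∏_{j≠i}(α_i − α_j))^{−1} mod 13.
  i = 1 (α = 6): (6−1)(6−3)(6−12)(6−8) = 5·3·(−6)·(−2) = 180 ≡ 11, so v_1 = 11^{−1} = 6 (mod 13).
  i = 2 (α = 1): (1−6)(1−3)(1−12)(1−8) = (−5)·(−2)·(−11)·(−7) = 770 ≡ 3, so v_2 = 3^{−1} = 9 (mod 13).
  i = 3 (α = 3): (3−6)(3−1)(3−12)(3−8) = (−3)·2·(−9)·(−5) = −270 ≡ 3, so v_3 = 3^{−1} = 9 (mod 13).
  i = 4 (α = 12): (12−6)(12−1)(12−3)(12−8) = 6·11·9·4 = 2376 ≡ 10, so v_4 = 10^{−1} = 4 (mod 13).
  i = 5 (α = 8): (8−6)(8−1)(8−3)(8−12) = 2·7·5·(−4) = −280 ≡ 6, so v_5 = 6^{−1} = 11 (mod 13).
  v = [6, 9, 9, 4, 11].
Step 2: syndromes of r = [4, 6, 1, 11, 8] (all sums mod 13).
  S_0 = Σ v_i r_i = 6·4 + 9·6 + 9·1 + 4·11 + 11·8 = 219 ≡ 11.
  S_1 = Σ v_i α_i r_i = 6·6·4 + 9·1·6 + 9·3·1 + 4·12·11 + 11·8·8 = 1457 ≡ 1.
  α_i^2 mod 13 = [10, 1, 9, 1, 12].
  S_2 = Σ v_i α_i^2 r_i = 6·10·4 + 9·1·6 + 9·9·1 + 4·1·11 + 11·12·8 = 1475 ≡ 6.
  S = (11, 1, 6) ≠ 0, so r is not a codeword (an error is present).
Step 3: locate the error. For a single error e at position i, S_ℓ = v_i·e·α_i^ℓ, so α_err = S_1/S_0.
  S_0^{−1} = 11^{−1} = 6 (mod 13), so α_err = 1·6 = 6 ≡ 6 = α_1. Error position i = 1.
  Consistency check: S_2/S_1 = 6·1 = 6 ≡ 6 = α_err ✓ (single-error assumption holds).
Step 4: error magnitude e = S_0/v_1 = S_0·∏_{j≠1}(α_1 − α_j) = 11·11 = 121 ≡ 4 (mod 13).
Step 5: correct position 1: c_1 = r_1 − e = 4 − 4 ≡ 0 (mod 13). Hence c = [0, 6, 1, 11, 8].
  Check: interpolating c through the α_i gives m(x) = 2 + 4·x (degree < 2) with m(α_i) = c_i for every i, so c is indeed a codeword.


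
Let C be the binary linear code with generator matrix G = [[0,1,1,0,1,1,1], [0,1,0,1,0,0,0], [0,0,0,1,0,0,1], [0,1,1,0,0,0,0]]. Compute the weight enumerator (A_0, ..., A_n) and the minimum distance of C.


Weight distribution: A_0 = 1, A_2 = 6, A_3 = 4, A_4 = 1, A_5 = 4. Minimum distance d = 2.

Enumerate all 2^4 = 16 messages m ∈ F_2^4.
For each, compute codeword c = mG in F_2^7, then tally its weight.
  m = 0000 → c = 0000000, weight = 0.
  m = 1000 → c = 0110111, weight = 5.
  m = 0100 → c = 0101000, weight = 2.
  m = 1100 → c = 0011111, weight = 5.
  m = 0010 → c = 0001001, weight = 2.
  m = 1010 → c = 0111110, weight = 5.
  m = 0110 → c = 0100001, weight = 2.
  m = 1110 → c = 0010110, weight = 3.
  m = 0001 → c = 0110000, weight = 2.
  m = 1001 → c = 0000111, weight = 3.
  m = 0101 → c = 0011000, weight = 2.
  m = 1101 → c = 0101111, weight = 5.
  m = 0011 → c = 0111001, weight = 4.
  m = 1011 → c = 0001110, weight = 3.
  m = 0111 → c = 0010001, weight = 2.
  m = 1111 → c = 0100110, weight = 3.
Tally weights:
  weight 0: 1 codewords.
  weight 2: 6 codewords.
  weight 3: 4 codewords.
  weight 4: 1 codewords.
  weight 5: 4 codewords.
Minimum distance d = smallest w > 0 with A_w > 0 = 2.
Sanity: Σ A_w = 16 = 2^4 = 16 ✓.


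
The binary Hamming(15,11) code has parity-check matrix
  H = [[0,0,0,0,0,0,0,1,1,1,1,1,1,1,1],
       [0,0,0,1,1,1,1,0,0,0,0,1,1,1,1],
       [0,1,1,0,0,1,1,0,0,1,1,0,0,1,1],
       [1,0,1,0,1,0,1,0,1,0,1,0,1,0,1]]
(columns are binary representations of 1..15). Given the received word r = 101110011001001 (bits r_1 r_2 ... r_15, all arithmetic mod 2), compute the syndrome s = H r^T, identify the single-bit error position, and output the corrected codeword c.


s = (0, 0, 0, 1)^T, error position = 1, corrected codeword c = 001110011001001

Compute s = H r^T mod 2 one row at a time:
  s_1 = 1 + 1 + 0 + 0 + 1 + 0 + 0 + 1 = 4 ≡ 0 (mod 2).
  s_2 = 1 + 1 + 0 + 0 + 1 + 0 + 0 + 1 = 4 ≡ 0 (mod 2).
  s_3 = 0 + 1 + 0 + 0 + 0 + 0 + 0 + 1 = 2 ≡ 0 (mod 2).
  s_4 = 1 + 1 + 1 + 0 + 1 + 0 + 0 + 1 = 5 ≡ 1 (mod 2).
s = (0, 0, 0, 1)^T — this equals column 1 of H (binary 0001), so error is at position 1.
Correct: flip bit 1 of r = 101110011001001 to get c = 001110011001001.


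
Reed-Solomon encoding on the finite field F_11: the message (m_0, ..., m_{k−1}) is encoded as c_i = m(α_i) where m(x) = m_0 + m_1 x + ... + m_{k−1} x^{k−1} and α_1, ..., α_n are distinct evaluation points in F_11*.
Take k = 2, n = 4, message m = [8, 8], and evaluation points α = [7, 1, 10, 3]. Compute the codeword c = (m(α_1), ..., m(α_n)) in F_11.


c = [9, 5, 0, 10]

Message polynomial: m(x) = 8 + 8·x (mod 11).
For each evaluation point α_i, compute m(α_i) mod 11:
  α_1 = 7: Horner steps 8 → 9, so m(7) = 9.
  α_2 = 1: Horner steps 8 → 5, so m(1) = 5.
  α_3 = 10: Horner steps 8 → 0, so m(10) = 0.
  α_4 = 3: Horner steps 8 → 10, so m(3) = 10.
Codeword c = [9, 5, 0, 10] ∈ F_11^4.


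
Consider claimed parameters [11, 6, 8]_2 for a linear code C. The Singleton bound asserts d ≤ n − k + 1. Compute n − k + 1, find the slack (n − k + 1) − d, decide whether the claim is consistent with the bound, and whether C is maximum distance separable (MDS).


Singleton RHS = n − k + 1 = 6, slack = -2, bound violated (no such code; not MDS).

Singleton bound: d ≤ n − k + 1.
Here n = 11, k = 6, so n − k + 1 = 6.
Given d = 8, check d ≤ 6: NO.
Slack = (n − k + 1) − d = -2.
The slack is negative: d = 8 exceeds n − k + 1 = 6 by 2, so the Singleton bound is violated and no linear [11, 6, 8]_2 code can exist. In particular it is not MDS (MDS requires d = n − k + 1 exactly).
Description: the claimed parameters are [11, 6, 8]_2; such a code would be impossible (violates the Singleton bound).


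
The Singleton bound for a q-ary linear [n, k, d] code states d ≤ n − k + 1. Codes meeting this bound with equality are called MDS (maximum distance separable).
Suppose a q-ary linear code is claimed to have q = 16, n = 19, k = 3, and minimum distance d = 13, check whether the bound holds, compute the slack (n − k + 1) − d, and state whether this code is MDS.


Singleton RHS = n − k + 1 = 17, slack = 4, bound satisfied, not MDS.

Singleton bound: d ≤ n − k + 1.
Here n = 19, k = 3, so n − k + 1 = 17.
Given d = 13, check d ≤ 17: YES.
Slack = (n − k + 1) − d = 4.
The code is NOT MDS (slack = 4 > 0).
Description: the claimed parameters are [19, 3, 13]_16; such a code would be non-MDS.


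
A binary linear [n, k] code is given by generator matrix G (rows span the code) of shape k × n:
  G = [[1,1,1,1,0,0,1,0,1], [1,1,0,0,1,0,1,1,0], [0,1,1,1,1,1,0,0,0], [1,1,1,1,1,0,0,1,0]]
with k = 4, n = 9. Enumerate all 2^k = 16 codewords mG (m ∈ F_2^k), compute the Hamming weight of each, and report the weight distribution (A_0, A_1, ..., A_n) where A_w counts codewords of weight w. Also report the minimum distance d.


Weight distribution: A_0 = 1, A_3 = 3, A_4 = 3, A_5 = 4, A_6 = 4, A_7 = 1. Minimum distance d = 3.

Enumerate all 2^4 = 16 messages m ∈ F_2^4.
For each, compute codeword c = mG in F_2^9, then tally its weight.
  m = 0000 → c = 000000000, weight = 0.
  m = 1000 → c = 111100101, weight = 6.
  m = 0100 → c = 110010110, weight = 5.
  m = 1100 → c = 001110011, weight = 5.
  m = 0010 → c = 011111000, weight = 5.
  m = 1010 → c = 100011101, weight = 5.
  m = 0110 → c = 101101110, weight = 6.
  m = 1110 → c = 010001011, weight = 4.
  m = 0001 → c = 111110010, weight = 6.
  m = 1001 → c = 000010111, weight = 4.
  m = 0101 → c = 001100100, weight = 3.
  m = 1101 → c = 110000001, weight = 3.
  m = 0011 → c = 100001010, weight = 3.
  m = 1011 → c = 011101111, weight = 7.
  m = 0111 → c = 010011100, weight = 4.
  m = 1111 → c = 101111001, weight = 6.
Tally weights:
  weight 0: 1 codewords.
  weight 3: 3 codewords.
  weight 4: 3 codewords.
  weight 5: 4 codewords.
  weight 6: 4 codewords.
  weight 7: 1 codewords.
Minimum distance d = smallest w > 0 with A_w > 0 = 3.
Sanity: Σ A_w = 16 = 2^4 = 16 ✓.


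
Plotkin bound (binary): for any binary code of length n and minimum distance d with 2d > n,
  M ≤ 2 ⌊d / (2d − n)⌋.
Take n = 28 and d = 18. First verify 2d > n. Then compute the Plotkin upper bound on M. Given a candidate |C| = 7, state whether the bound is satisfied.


Plotkin bound M ≤ 4; given |C| = 7 > bound (violated).

Check applicability: 2d = 36, n = 28.
2d − n = 8 > 0, so Plotkin applies.
Compute d/(2d−n) = 18/8 ≈ 2.2500.
⌊d/(2d−n)⌋ = 2.
Plotkin bound: M ≤ 2·2 = 4.
Given |C| = 7, check: VIOLATED.
This |C| is above the Plotkin bound, so no binary code with n = 28, d = 18 and 7 codewords exists.


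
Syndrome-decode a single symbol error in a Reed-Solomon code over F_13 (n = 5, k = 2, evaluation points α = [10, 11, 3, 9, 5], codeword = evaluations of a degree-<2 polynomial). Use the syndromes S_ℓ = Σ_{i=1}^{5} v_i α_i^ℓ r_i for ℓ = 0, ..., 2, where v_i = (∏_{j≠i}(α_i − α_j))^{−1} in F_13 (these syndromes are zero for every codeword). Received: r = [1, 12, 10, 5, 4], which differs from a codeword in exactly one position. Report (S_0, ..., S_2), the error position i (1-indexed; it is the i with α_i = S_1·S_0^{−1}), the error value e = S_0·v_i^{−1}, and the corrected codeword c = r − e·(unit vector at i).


S = (3, 4, 1), error at position 1, error magnitude e = 12, c = [2, 12, 10, 5, 4].

Step 1: column multipliers v_i = (∏_{j≠i}(α_i − α_j))^{−1} mod 13.
  i = 1 (α = 10): (10−11)(10−3)(10−9)(10−5) = (−1)·7·1·5 = −35 ≡ 4, so v_1 = 4^{−1} = 10 (mod 13).
  i = 2 (α = 11): (11−10)(11−3)(11−9)(11−5) = 1·8·2·6 = 96 ≡ 5, so v_2 = 5^{−1} = 8 (mod 13).
  i = 3 (α = 3): (3−10)(3−11)(3−9)(3−5) = (−7)·(−8)·(−6)·(−2) = 672 ≡ 9, so v_3 = 9^{−1} = 3 (mod 13).
  i = 4 (α = 9): (9−10)(9−11)(9−3)(9−5) = (−1)·(−2)·6·4 = 48 ≡ 9, so v_4 = 9^{−1} = 3 (mod 13).
  i = 5 (α = 5): (5−10)(5−11)(5−3)(5−9) = (−5)·(−6)·2·(−4) = −240 ≡ 7, so v_5 = 7^{−1} = 2 (mod 13).
  v = [10, 8, 3, 3, 2].
Step 2: syndromes of r = [1, 12, 10, 5, 4] (all sums mod 13).
  S_0 = Σ v_i r_i = 10·1 + 8·12 + 3·10 + 3·5 + 2·4 = 159 ≡ 3.
  S_1 = Σ v_i α_i r_i = 10·10·1 + 8·11·12 + 3·3·10 + 3·9·5 + 2·5·4 = 1421 ≡ 4.
  α_i^2 mod 13 = [9, 4, 9, 3, 12].
  S_2 = Σ v_i α_i^2 r_i = 10·9·1 + 8·4·12 + 3·9·10 + 3·3·5 + 2·12·4 = 885 ≡ 1.
  S = (3, 4, 1) ≠ 0, so r is not a codeword (an error is present).
Step 3: locate the error. For a single error e at position i, S_ℓ = v_i·e·α_i^ℓ, so α_err = S_1/S_0.
  S_0^{−1} = 3^{−1} = 9 (mod 13), so α_err = 4·9 = 36 ≡ 10 = α_1. Error position i = 1.
  Consistency check: S_2/S_1 = 1·10 = 10 ≡ 10 = α_err ✓ (single-error assumption holds).
Step 4: error magnitude e = S_0/v_1 = S_0·∏_{j≠1}(α_1 − α_j) = 3·4 = 12 ≡ 12 (mod 13).
Step 5: correct position 1: c_1 = r_1 − e = 1 − 12 ≡ 2 (mod 13). Hence c = [2, 12, 10, 5, 4].
  Check: interpolating c through the α_i gives m(x) = 6 + 10·x (degree < 2) with m(α_i) = c_i for every i, so c is indeed a codeword.


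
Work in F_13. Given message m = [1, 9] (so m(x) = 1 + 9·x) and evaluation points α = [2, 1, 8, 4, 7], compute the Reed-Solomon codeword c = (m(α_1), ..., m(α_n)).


c = [6, 10, 8, 11, 12]

Message polynomial: m(x) = 1 + 9·x (mod 13).
For each evaluation point α_i, compute m(α_i) mod 13:
  α_1 = 2: Horner steps 9 → 6, so m(2) = 6.
  α_2 = 1: Horner steps 9 → 10, so m(1) = 10.
  α_3 = 8: Horner steps 9 → 8, so m(8) = 8.
  α_4 = 4: Horner steps 9 → 11, so m(4) = 11.
  α_5 = 7: Horner steps 9 → 12, so m(7) = 12.
Codeword c = [6, 10, 8, 11, 12] ∈ F_13^5.


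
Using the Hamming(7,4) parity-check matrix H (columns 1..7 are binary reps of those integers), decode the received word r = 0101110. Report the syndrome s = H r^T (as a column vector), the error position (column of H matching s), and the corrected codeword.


s = (1, 0, 1)^T, error position = 5, corrected codeword c = 0101010

Compute s = H r^T mod 2 one row at a time:
  s_1 = 1 + 1 + 1 + 0 = 3 ≡ 1 (mod 2).
  s_2 = 1 + 0 + 1 + 0 = 2 ≡ 0 (mod 2).
  s_3 = 0 + 0 + 1 + 0 = 1 ≡ 1 (mod 2).
s = (1, 0, 1)^T — this equals column 5 of H (binary 101), so error is at position 5.
Correct: flip bit 5 of r = 0101110 to get c = 0101010.


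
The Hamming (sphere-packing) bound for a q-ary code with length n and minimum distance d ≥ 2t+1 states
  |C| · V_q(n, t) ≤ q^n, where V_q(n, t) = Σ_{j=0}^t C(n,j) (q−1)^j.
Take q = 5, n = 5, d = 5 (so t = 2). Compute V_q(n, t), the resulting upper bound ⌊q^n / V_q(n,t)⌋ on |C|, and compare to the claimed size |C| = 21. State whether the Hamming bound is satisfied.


V_q(n, t) = 181, q^n = 3125, Hamming bound = 17, |C| = 21 > bound (violated).

Step 1: Compute V_q(n, t) = Σ_{j=0}^2 C(n, j) (q−1)^j.
  j = 0: C(5,0)·(4)^0 = 1·1 = 1.
  j = 1: C(5,1)·(4)^1 = 5·4 = 20.
  j = 2: C(5,2)·(4)^2 = 10·16 = 160.
  V_q(n, t) = 1 + 20 + 160 = 181.
Step 2: q^n = 5^5 = 3125.
Step 3: Hamming bound ⌊q^n / V_q(n,t)⌋ = ⌊3125/181⌋ = 17.
Step 4: Compare |C| = 21 to 17: violated.
The claimed |C| lies above the Hamming bound, so no 5-ary code of length 5 with d ≥ 5 can have 21 codewords.


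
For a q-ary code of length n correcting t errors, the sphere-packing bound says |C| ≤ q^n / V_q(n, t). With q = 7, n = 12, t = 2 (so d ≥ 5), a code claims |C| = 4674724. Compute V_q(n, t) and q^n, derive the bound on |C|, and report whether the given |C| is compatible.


V_q(n, t) = 2449, q^n = 13841287201, Hamming bound = 5651811, |C| = 4674724 ≤ bound (satisfied).

Step 1: Compute V_q(n, t) = Σ_{j=0}^2 C(n, j) (q−1)^j.
  j = 0: C(12,0)·(6)^0 = 1·1 = 1.
  j = 1: C(12,1)·(6)^1 = 12·6 = 72.
  j = 2: C(12,2)·(6)^2 = 66·36 = 2376.
  V_q(n, t) = 1 + 72 + 2376 = 2449.
Step 2: q^n = 7^12 = 13841287201.
Step 3: Hamming bound ⌊q^n / V_q(n,t)⌋ = ⌊13841287201/2449⌋ = 5651811.
Step 4: Compare |C| = 4674724 to 5651811: satisfied.
The claimed |C| lies below the Hamming bound.


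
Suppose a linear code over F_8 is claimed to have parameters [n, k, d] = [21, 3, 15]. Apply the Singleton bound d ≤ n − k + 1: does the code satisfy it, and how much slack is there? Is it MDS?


Singleton RHS = n − k + 1 = 19, slack = 4, bound satisfied, not MDS.

Singleton bound: d ≤ n − k + 1.
Here n = 21, k = 3, so n − k + 1 = 19.
Given d = 15, check d ≤ 19: YES.
Slack = (n − k + 1) − d = 4.
The code is NOT MDS (slack = 4 > 0).
Description: the claimed parameters are [21, 3, 15]_8; such a code would be non-MDS.


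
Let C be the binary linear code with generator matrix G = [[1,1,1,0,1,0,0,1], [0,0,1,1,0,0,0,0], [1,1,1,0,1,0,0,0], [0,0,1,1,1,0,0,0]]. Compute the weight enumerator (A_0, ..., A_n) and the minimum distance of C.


Weight distribution: A_0 = 1, A_1 = 2, A_2 = 2, A_3 = 4, A_4 = 5, A_5 = 2. Minimum distance d = 1.

Enumerate all 2^4 = 16 messages m ∈ F_2^4.
For each, compute codeword c = mG in F_2^8, then tally its weight.
  m = 0000 → c = 00000000, weight = 0.
  m = 1000 → c = 11101001, weight = 5.
  m = 0100 → c = 00110000, weight = 2.
  m = 1100 → c = 11011001, weight = 5.
  m = 0010 → c = 11101000, weight = 4.
  m = 1010 → c = 00000001, weight = 1.
  m = 0110 → c = 11011000, weight = 4.
  m = 1110 → c = 00110001, weight = 3.
  m = 0001 → c = 00111000, weight = 3.
  m = 1001 → c = 11010001, weight = 4.
  m = 0101 → c = 00001000, weight = 1.
  m = 1101 → c = 11100001, weight = 4.
  m = 0011 → c = 11010000, weight = 3.
  m = 1011 → c = 00111001, weight = 4.
  m = 0111 → c = 11100000, weight = 3.
  m = 1111 → c = 00001001, weight = 2.
Tally weights:
  weight 0: 1 codewords.
  weight 1: 2 codewords.
  weight 2: 2 codewords.
  weight 3: 4 codewords.
  weight 4: 5 codewords.
  weight 5: 2 codewords.
Minimum distance d = smallest w > 0 with A_w > 0 = 1.
Sanity: Σ A_w = 16 = 2^4 = 16 ✓.


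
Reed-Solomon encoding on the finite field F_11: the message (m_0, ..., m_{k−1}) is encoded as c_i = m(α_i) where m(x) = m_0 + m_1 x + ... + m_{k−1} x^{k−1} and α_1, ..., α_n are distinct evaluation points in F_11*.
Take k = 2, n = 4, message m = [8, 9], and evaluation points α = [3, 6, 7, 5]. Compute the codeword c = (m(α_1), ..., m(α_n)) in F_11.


c = [2, 7, 5, 9]

Message polynomial: m(x) = 8 + 9·x (mod 11).
For each evaluation point α_i, compute m(α_i) mod 11:
  α_1 = 3: Horner steps 9 → 2, so m(3) = 2.
  α_2 = 6: Horner steps 9 → 7, so m(6) = 7.
  α_3 = 7: Horner steps 9 → 5, so m(7) = 5.
  α_4 = 5: Horner steps 9 → 9, so m(5) = 9.
Codeword c = [2, 7, 5, 9] ∈ F_11^4.


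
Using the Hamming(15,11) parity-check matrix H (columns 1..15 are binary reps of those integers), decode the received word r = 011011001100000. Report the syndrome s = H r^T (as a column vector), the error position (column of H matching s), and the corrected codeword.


s = (0, 0, 0, 1)^T, error position = 1, corrected codeword c = 111011001100000

Compute s = H r^T mod 2 one row at a time:
  s_1 = 0 + 1 + 1 + 0 + 0 + 0 + 0 + 0 = 2 ≡ 0 (mod 2).
  s_2 = 0 + 1 + 1 + 0 + 0 + 0 + 0 + 0 = 2 ≡ 0 (mod 2).
  s_3 = 1 + 1 + 1 + 0 + 1 + 0 + 0 + 0 = 4 ≡ 0 (mod 2).
  s_4 = 0 + 1 + 1 + 0 + 1 + 0 + 0 + 0 = 3 ≡ 1 (mod 2).
s = (0, 0, 0, 1)^T — this equals column 1 of H (binary 0001), so error is at position 1.
Correct: flip bit 1 of r = 011011001100000 to get c = 111011001100000.


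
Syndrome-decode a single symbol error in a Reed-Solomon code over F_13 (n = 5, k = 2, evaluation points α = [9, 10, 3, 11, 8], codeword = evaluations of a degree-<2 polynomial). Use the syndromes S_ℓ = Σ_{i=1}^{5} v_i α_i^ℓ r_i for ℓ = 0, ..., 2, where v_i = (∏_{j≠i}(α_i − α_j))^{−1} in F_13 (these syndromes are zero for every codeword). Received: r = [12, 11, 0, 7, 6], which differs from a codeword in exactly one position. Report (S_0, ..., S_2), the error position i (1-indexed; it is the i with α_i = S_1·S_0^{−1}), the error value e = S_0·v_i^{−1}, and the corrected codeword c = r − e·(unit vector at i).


S = (3, 1, 9), error at position 1, error magnitude e = 10, c = [2, 11, 0, 7, 6].

Step 1: column multipliers v_i = (∏_{j≠i}(α_i − α_j))^{−1} mod 13.
  i = 1 (α = 9): (9−10)(9−3)(9−11)(9−8) = (−1)·6·(−2)·1 = 12 ≡ 12, so v_1 = 12^{−1} = 12 (mod 13).
  i = 2 (α = 10): (10−9)(10−3)(10−11)(10−8) = 1·7·(−1)·2 = −14 ≡ 12, so v_2 = 12^{−1} = 12 (mod 13).
  i = 3 (α = 3): (3−9)(3−10)(3−11)(3−8) = (−6)·(−7)·(−8)·(−5) = 1680 ≡ 3, so v_3 = 3^{−1} = 9 (mod 13).
  i = 4 (α = 11): (11−9)(11−10)(11−3)(11−8) = 2·1·8·3 = 48 ≡ 9, so v_4 = 9^{−1} = 3 (mod 13).
  i = 5 (α = 8): (8−9)(8−10)(8−3)(8−11) = (−1)·(−2)·5·(−3) = −30 ≡ 9, so v_5 = 9^{−1} = 3 (mod 13).
  v = [12, 12, 9, 3, 3].
Step 2: syndromes of r = [12, 11, 0, 7, 6] (all sums mod 13).
  S_0 = Σ v_i r_i = 12·12 + 12·11 + 9·0 + 3·7 + 3·6 = 315 ≡ 3.
  S_1 = Σ v_i α_i r_i = 12·9·12 + 12·10·11 + 9·3·0 + 3·11·7 + 3·8·6 = 2991 ≡ 1.
  α_i^2 mod 13 = [3, 9, 9, 4, 12].
  S_2 = Σ v_i α_i^2 r_i = 12·3·12 + 12·9·11 + 9·9·0 + 3·4·7 + 3·12·6 = 1920 ≡ 9.
  S = (3, 1, 9) ≠ 0, so r is not a codeword (an error is present).
Step 3: locate the error. For a single error e at position i, S_ℓ = v_i·e·α_i^ℓ, so α_err = S_1/S_0.
  S_0^{−1} = 3^{−1} = 9 (mod 13), so α_err = 1·9 = 9 ≡ 9 = α_1. Error position i = 1.
  Consistency check: S_2/S_1 = 9·1 = 9 ≡ 9 = α_err ✓ (single-error assumption holds).
Step 4: error magnitude e = S_0/v_1 = S_0·∏_{j≠1}(α_1 − α_j) = 3·12 = 36 ≡ 10 (mod 13).
Step 5: correct position 1: c_1 = r_1 − e = 12 − 10 ≡ 2 (mod 13). Hence c = [2, 11, 0, 7, 6].
  Check: interpolating c through the α_i gives m(x) = 12 + 9·x (degree < 2) with m(α_i) = c_i for every i, so c is indeed a codeword.


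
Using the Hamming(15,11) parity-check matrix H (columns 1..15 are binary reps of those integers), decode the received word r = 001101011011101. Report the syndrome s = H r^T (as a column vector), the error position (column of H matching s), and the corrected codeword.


s = (0, 1, 0, 1)^T, error position = 5, corrected codeword c = 001111011011101

Compute s = H r^T mod 2 one row at a time:
  s_1 = 1 + 1 + 0 + 1 + 1 + 1 + 0 + 1 = 6 ≡ 0 (mod 2).
  s_2 = 1 + 0 + 1 + 0 + 1 + 1 + 0 + 1 = 5 ≡ 1 (mod 2).
  s_3 = 0 + 1 + 1 + 0 + 0 + 1 + 0 + 1 = 4 ≡ 0 (mod 2).
  s_4 = 0 + 1 + 0 + 0 + 1 + 1 + 1 + 1 = 5 ≡ 1 (mod 2).
s = (0, 1, 0, 1)^T — this equals column 5 of H (binary 0101), so error is at position 5.
Correct: flip bit 5 of r = 001101011011101 to get c = 001111011011101.


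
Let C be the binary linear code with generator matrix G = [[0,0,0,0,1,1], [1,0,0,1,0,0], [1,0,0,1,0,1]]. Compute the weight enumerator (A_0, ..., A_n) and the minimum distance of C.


Weight distribution: A_0 = 1, A_1 = 2, A_2 = 2, A_3 = 2, A_4 = 1. Minimum distance d = 1.

Enumerate all 2^3 = 8 messages m ∈ F_2^3.
For each, compute codeword c = mG in F_2^6, then tally its weight.
  m = 000 → c = 000000, weight = 0.
  m = 100 → c = 000011, weight = 2.
  m = 010 → c = 100100, weight = 2.
  m = 110 → c = 100111, weight = 4.
  m = 001 → c = 100101, weight = 3.
  m = 101 → c = 100110, weight = 3.
  m = 011 → c = 000001, weight = 1.
  m = 111 → c = 000010, weight = 1.
Tally weights:
  weight 0: 1 codewords.
  weight 1: 2 codewords.
  weight 2: 2 codewords.
  weight 3: 2 codewords.
  weight 4: 1 codewords.
Minimum distance d = smallest w > 0 with A_w > 0 = 1.
Sanity: Σ A_w = 8 = 2^3 = 8 ✓.


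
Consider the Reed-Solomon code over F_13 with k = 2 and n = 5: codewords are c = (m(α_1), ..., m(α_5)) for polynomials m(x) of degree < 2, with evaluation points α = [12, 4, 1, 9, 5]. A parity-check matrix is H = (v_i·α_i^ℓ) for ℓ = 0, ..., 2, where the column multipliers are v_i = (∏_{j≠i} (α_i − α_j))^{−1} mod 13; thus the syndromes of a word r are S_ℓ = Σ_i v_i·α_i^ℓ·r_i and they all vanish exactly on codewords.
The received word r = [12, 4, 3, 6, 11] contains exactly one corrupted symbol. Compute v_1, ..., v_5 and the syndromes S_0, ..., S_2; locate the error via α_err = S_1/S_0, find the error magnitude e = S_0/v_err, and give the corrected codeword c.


S = (6, 11, 5), error at position 2, error magnitude e = 8, c = [12, 9, 3, 6, 11].

Step 1: column multipliers v_i = (∏_{j≠i}(α_i − α_j))^{−1} mod 13.
  i = 1 (α = 12): (12−4)(12−1)(12−9)(12−5) = 8·11·3·7 = 1848 ≡ 2, so v_1 = 2^{−1} = 7 (mod 13).
  i = 2 (α = 4): (4−12)(4−1)(4−9)(4−5) = (−8)·3·(−5)·(−1) = −120 ≡ 10, so v_2 = 10^{−1} = 4 (mod 13).
  i = 3 (α = 1): (1−12)(1−4)(1−9)(1−5) = (−11)·(−3)·(−8)·(−4) = 1056 ≡ 3, so v_3 = 3^{−1} = 9 (mod 13).
  i = 4 (α = 9): (9−12)(9−4)(9−1)(9−5) = (−3)·5·8·4 = −480 ≡ 1, so v_4 = 1^{−1} = 1 (mod 13).
  i = 5 (α = 5): (5−12)(5−4)(5−1)(5−9) = (−7)·1·4·(−4) = 112 ≡ 8, so v_5 = 8^{−1} = 5 (mod 13).
  v = [7, 4, 9, 1, 5].
Step 2: syndromes of r = [12, 4, 3, 6, 11] (all sums mod 13).
  S_0 = Σ v_i r_i = 7·12 + 4·4 + 9·3 + 1·6 + 5·11 = 188 ≡ 6.
  S_1 = Σ v_i α_i r_i = 7·12·12 + 4·4·4 + 9·1·3 + 1·9·6 + 5·5·11 = 1428 ≡ 11.
  α_i^2 mod 13 = [1, 3, 1, 3, 12].
  S_2 = Σ v_i α_i^2 r_i = 7·1·12 + 4·3·4 + 9·1·3 + 1·3·6 + 5·12·11 = 837 ≡ 5.
  S = (6, 11, 5) ≠ 0, so r is not a codeword (an error is present).
Step 3: locate the error. For a single error e at position i, S_ℓ = v_i·e·α_i^ℓ, so α_err = S_1/S_0.
  S_0^{−1} = 6^{−1} = 11 (mod 13), so α_err = 11·11 = 121 ≡ 4 = α_2. Error position i = 2.
  Consistency check: S_2/S_1 = 5·6 = 30 ≡ 4 = α_err ✓ (single-error assumption holds).
Step 4: error magnitude e = S_0/v_2 = S_0·∏_{j≠2}(α_2 − α_j) = 6·10 = 60 ≡ 8 (mod 13).
Step 5: correct position 2: c_2 = r_2 − e = 4 − 8 ≡ 9 (mod 13). Hence c = [12, 9, 3, 6, 11].
  Check: interpolating c through the α_i gives m(x) = 1 + 2·x (degree < 2) with m(α_i) = c_i for every i, so c is indeed a codeword.
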